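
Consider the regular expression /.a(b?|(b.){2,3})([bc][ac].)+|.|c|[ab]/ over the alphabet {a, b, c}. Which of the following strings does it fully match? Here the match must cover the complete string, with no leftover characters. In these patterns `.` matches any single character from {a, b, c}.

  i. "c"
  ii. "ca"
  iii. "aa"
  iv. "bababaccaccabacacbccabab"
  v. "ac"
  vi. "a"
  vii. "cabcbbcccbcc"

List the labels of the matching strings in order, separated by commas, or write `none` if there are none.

i → match
ii → no match
iii → no match
iv → no match
v → no match
vi → match
vii → match

i, vi, vii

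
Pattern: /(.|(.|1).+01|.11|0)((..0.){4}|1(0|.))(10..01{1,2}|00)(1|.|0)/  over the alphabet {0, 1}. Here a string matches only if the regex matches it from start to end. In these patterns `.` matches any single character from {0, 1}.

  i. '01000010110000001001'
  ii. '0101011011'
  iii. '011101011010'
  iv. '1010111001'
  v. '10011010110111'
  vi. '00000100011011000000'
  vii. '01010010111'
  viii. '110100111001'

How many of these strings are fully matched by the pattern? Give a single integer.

8

i → match
ii → match
iii → match
iv → match
v → match
vi → match
vii → match
viii → match
Total matched: 8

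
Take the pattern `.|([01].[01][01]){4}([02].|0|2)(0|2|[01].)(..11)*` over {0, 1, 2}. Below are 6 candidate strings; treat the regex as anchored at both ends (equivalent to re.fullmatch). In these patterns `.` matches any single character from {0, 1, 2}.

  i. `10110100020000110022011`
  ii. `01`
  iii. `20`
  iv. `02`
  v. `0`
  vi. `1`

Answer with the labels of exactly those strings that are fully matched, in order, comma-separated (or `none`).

i → match
ii → no match
iii → no match
iv → no match
v → match
vi → match

i, v, vi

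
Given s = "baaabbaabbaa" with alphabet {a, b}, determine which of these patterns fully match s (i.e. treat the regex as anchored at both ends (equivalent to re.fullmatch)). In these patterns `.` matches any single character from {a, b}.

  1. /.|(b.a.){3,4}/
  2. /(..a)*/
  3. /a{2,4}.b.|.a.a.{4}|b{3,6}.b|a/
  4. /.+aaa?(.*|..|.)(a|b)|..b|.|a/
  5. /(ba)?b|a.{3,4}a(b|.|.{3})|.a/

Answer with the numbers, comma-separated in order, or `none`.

1, 4

1 → match
2 → no match
3 → no match
4 → match
5 → no match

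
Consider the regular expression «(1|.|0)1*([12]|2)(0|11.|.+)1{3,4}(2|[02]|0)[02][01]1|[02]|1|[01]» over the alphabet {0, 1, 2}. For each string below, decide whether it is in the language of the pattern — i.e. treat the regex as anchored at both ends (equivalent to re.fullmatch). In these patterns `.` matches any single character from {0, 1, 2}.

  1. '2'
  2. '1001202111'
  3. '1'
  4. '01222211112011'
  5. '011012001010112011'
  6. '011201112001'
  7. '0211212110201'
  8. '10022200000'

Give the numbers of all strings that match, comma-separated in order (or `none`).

1 → match
2 → no match
3 → match
4 → match
5 → no match
6 → match
7 → no match
8 → no match

1, 3, 4, 6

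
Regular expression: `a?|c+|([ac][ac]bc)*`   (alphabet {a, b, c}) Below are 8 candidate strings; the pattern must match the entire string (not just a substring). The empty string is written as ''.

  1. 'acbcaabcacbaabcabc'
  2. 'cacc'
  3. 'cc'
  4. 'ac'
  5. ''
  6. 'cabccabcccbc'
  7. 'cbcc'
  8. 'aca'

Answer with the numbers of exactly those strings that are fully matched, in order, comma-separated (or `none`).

1 → no match
2 → no match
3 → match
4 → no match
5 → match
6 → match
7 → no match
8 → no match

3, 5, 6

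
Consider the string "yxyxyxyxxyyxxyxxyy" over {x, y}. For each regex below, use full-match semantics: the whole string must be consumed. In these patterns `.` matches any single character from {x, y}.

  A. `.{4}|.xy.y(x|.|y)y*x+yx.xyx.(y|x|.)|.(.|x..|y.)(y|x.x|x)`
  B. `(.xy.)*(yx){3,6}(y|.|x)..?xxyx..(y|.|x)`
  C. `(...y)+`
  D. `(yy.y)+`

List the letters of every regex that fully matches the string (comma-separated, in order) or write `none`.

B

A → no match
B → match
C → no match
D → no match — must start with "yy"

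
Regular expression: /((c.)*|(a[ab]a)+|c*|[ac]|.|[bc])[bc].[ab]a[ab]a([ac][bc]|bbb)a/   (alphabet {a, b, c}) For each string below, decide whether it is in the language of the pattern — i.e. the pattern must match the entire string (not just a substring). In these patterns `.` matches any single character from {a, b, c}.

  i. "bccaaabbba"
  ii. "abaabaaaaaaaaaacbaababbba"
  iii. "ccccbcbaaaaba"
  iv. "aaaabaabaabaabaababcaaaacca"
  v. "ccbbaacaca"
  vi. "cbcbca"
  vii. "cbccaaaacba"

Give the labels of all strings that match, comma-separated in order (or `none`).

ii, iii, iv, vii

i → no match
ii → match
iii → match
iv → match
v → no match
vi → no match
vii → match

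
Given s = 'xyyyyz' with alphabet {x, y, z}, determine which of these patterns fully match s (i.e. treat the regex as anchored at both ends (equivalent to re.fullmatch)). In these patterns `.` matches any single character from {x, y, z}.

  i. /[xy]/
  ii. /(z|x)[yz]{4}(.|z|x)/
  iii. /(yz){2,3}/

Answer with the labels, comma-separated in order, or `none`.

ii

i → no match
ii → match
iii → no match — must start with 'yz'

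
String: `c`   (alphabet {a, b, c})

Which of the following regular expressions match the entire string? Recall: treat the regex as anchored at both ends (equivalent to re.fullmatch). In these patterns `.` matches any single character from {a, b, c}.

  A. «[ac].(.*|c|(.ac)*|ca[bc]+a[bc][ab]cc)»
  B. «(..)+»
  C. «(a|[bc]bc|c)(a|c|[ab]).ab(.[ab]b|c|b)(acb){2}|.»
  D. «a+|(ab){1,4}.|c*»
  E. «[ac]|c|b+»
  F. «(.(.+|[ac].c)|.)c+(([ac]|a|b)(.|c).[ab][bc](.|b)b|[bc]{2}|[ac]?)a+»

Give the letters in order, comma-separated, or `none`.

C, D, E

A → no match
B → no match
C → match
D → match
E → match
F → no match — must end with `a`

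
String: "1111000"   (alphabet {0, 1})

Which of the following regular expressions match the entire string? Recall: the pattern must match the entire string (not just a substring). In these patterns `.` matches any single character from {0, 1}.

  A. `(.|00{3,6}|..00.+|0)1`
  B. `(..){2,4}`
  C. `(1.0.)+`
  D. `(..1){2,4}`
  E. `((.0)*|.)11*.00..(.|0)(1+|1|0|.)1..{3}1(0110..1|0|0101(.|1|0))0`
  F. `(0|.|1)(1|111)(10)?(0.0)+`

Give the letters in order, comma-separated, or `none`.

F

A → no match — must end with "1"
B → no match
C → no match
D → no match — must end with "1"
E → no match
F → match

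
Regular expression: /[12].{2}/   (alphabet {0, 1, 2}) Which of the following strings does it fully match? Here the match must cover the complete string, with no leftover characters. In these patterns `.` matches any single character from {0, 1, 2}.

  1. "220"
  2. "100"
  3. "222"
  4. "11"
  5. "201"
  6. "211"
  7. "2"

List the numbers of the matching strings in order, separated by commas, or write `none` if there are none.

1 → match
2 → match
3 → match
4 → no match
5 → match
6 → match
7 → no match

1, 2, 3, 5, 6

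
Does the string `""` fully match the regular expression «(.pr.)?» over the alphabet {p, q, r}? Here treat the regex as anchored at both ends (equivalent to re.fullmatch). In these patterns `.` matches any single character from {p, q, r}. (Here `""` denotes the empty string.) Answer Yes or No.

Yes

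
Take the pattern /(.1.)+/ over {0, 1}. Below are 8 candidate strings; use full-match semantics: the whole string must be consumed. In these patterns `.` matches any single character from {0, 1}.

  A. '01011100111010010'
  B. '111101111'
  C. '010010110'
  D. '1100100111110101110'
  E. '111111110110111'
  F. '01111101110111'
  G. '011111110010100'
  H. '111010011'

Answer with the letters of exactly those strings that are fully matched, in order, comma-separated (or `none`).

A → no match
B → no match
C → match
D → no match
E → match
F → no match
G → no match
H → match

C, E, H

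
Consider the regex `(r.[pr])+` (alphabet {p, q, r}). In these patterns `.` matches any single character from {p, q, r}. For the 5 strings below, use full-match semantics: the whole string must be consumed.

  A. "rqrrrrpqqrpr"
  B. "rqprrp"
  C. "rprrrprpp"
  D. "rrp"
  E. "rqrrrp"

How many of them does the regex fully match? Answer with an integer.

4

A → no match
B → match
C → match
D → match
E → match
Total matched: 4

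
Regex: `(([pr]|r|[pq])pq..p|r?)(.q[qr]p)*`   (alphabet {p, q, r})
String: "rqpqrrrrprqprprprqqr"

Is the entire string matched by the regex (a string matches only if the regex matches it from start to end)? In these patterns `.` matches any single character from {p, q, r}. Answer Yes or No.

No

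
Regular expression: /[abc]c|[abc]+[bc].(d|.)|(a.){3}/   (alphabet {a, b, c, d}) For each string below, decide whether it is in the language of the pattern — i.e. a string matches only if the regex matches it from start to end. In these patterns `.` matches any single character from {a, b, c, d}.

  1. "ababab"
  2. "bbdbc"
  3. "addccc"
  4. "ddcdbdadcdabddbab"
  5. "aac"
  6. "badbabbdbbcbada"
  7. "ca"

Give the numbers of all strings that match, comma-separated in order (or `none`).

1 → match
2 → no match
3 → no match
4 → no match
5 → no match
6 → no match
7 → no match

1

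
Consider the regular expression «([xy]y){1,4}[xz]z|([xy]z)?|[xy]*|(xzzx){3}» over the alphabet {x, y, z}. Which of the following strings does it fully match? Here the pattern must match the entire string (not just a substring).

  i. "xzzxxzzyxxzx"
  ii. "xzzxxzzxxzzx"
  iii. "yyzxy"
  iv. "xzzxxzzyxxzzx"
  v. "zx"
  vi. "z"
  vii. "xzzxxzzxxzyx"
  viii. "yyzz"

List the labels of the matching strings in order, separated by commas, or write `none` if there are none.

ii, viii

i → no match
ii → match
iii → no match
iv → no match
v → no match
vi → no match
vii → no match
viii → match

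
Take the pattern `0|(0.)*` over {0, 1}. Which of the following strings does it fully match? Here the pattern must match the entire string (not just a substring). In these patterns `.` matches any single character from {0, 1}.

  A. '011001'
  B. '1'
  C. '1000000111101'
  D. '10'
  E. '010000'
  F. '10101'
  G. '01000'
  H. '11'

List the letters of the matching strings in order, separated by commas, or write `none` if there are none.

E

A → no match
B → no match
C → no match
D → no match
E → match
F → no match
G → no match
H → no match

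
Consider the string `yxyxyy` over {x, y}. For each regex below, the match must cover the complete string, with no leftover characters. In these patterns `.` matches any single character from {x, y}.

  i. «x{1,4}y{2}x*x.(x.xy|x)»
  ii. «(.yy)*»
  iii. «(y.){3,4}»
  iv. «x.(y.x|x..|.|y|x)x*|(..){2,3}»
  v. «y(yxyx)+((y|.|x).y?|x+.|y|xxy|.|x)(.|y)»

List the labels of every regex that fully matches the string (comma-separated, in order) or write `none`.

iii, iv

i → no match — must start with `x`
ii → no match
iii → match
iv → match
v → no match — must start with `yyxyx`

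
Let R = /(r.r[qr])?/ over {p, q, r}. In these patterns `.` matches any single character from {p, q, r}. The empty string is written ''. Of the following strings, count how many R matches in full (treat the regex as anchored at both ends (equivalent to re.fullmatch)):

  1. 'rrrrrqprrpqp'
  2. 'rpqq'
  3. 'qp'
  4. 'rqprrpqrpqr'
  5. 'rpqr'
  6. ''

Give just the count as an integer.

1

1 → no match
2 → no match
3 → no match
4 → no match
5 → no match
6 → match
Total matched: 1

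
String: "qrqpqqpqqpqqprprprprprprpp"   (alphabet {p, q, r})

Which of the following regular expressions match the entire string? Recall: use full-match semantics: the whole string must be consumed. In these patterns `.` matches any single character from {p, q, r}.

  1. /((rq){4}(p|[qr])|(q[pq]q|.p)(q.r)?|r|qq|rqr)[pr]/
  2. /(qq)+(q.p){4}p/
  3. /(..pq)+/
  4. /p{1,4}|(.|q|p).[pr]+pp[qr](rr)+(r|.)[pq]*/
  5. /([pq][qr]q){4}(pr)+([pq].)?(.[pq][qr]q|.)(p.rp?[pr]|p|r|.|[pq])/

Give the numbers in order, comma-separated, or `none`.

5

1 → no match
2 → no match — must start with "qq"
3 → no match — must end with "pq"
4 → no match
5 → match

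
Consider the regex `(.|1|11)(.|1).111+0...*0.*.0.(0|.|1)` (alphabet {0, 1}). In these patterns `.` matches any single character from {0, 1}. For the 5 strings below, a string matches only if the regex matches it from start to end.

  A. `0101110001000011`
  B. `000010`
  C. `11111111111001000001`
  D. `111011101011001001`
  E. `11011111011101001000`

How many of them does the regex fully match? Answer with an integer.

A → match
B. `000010` → no match
C → match
D → match
E → match
Total matched: 4

4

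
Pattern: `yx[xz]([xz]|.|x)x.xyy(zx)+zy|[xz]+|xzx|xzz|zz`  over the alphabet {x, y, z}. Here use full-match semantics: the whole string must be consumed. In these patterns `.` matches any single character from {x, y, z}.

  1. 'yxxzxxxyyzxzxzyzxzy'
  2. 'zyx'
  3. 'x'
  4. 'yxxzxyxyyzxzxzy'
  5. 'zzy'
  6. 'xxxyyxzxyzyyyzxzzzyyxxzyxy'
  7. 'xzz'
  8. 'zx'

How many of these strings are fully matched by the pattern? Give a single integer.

1 → no match
2 → no match
3 → match
4 → match
5 → no match
6 → no match
7 → match
8 → match
Total matched: 4

4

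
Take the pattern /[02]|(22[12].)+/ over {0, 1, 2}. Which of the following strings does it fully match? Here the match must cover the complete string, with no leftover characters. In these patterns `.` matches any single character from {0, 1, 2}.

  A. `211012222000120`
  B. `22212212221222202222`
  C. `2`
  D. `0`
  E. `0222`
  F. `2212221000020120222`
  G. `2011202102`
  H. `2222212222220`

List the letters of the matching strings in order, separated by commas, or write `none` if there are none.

B, C, D

A → no match
B → match
C → match
D → match
E → no match
F → no match
G → no match
H → no match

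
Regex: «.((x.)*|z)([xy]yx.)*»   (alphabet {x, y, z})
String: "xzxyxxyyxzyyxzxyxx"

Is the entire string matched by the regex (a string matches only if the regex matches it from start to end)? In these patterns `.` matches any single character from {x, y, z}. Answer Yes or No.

Yes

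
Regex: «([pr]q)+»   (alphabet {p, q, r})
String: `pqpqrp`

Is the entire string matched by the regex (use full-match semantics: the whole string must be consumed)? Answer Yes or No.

Every match must end with `q`, but `pqpqrp` does not.

No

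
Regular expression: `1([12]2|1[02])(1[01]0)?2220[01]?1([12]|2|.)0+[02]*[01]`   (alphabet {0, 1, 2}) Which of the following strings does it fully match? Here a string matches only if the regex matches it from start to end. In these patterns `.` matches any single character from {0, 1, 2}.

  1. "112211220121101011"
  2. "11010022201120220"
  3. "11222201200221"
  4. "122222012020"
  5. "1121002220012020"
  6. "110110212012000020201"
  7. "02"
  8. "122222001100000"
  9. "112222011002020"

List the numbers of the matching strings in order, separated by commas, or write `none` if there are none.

1 → no match
2 → match
3 → match
4 → match
5 → match
6 → no match
7 → no match — must start with "1"
8 → match
9 → match

2, 3, 4, 5, 8, 9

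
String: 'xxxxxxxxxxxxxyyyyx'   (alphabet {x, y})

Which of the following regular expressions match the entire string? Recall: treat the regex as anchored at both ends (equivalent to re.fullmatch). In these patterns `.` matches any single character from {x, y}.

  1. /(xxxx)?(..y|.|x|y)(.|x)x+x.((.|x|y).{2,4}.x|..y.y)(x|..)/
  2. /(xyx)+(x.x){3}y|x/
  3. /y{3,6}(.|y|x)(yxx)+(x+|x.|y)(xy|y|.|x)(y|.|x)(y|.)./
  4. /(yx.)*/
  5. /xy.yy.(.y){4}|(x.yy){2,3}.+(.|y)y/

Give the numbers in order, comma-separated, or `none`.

1 → match
2 → no match
3 → no match — must start with 'y'
4 → no match
5 → no match — must end with 'y'

1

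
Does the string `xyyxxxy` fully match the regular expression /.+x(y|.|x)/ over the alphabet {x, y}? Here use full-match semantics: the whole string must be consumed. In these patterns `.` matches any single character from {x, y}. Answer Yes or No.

Yes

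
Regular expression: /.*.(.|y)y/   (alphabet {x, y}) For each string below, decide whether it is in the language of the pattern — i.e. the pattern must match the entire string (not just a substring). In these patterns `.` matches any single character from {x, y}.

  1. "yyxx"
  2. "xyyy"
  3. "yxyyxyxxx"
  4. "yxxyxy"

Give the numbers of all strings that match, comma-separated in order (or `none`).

1 → no match — must end with "y"
2 → match
3 → no match — must end with "y"
4 → match

2, 4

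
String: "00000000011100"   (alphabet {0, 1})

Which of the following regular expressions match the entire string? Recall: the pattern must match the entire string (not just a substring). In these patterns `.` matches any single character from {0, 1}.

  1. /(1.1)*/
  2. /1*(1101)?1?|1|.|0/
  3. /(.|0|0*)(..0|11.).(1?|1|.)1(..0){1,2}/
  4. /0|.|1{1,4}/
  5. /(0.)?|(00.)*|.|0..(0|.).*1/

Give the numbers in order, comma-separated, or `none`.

1 → no match
2 → no match
3 → match
4 → no match
5 → no match

3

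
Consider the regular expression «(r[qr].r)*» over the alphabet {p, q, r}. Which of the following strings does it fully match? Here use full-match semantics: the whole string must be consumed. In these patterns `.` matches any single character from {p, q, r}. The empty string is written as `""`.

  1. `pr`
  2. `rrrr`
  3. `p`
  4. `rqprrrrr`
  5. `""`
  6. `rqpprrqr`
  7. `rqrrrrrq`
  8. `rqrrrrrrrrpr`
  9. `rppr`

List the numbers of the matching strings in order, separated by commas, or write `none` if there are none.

2, 4, 5, 8

1 → no match
2 → match
3 → no match
4 → match
5 → match
6 → no match
7 → no match
8 → match
9 → no match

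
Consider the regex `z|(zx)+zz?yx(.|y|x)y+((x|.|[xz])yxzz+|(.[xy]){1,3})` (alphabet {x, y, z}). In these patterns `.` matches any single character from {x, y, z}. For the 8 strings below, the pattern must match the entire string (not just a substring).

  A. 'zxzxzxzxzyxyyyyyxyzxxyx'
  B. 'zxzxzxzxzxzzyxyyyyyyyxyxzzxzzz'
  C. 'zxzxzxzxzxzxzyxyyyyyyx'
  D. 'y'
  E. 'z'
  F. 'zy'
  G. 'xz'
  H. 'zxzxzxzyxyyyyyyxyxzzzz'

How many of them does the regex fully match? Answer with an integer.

3

A → no match
B → no match
C → match
D → no match
E → match
F → no match
G → no match
H → match
Total matched: 3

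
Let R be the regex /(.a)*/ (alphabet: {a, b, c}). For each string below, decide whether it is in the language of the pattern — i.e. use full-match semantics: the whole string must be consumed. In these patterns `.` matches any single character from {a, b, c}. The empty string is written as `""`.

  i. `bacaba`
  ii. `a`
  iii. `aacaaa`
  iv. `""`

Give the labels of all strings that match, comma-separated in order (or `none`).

i → match
ii → no match
iii → match
iv → match

i, iii, iv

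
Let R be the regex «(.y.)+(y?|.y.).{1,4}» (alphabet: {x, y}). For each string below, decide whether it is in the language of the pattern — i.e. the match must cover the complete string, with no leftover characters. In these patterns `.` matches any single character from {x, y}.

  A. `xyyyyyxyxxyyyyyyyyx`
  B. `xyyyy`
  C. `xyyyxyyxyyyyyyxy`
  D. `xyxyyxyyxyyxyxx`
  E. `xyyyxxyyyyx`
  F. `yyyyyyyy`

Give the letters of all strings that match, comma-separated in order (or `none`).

A → match
B. `xyyyy` → match
C → no match
D → match
E. `xyyyxxyyyyx` → no match
F. `yyyyyyyy` → match

A, B, D, F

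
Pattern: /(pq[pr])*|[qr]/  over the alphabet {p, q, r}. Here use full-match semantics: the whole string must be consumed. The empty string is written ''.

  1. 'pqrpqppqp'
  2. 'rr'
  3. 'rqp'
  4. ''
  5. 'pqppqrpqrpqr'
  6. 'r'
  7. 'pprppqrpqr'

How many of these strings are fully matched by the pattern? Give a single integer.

4

1 → match
2 → no match
3 → no match
4 → match
5 → match
6 → match
7 → no match
Total matched: 4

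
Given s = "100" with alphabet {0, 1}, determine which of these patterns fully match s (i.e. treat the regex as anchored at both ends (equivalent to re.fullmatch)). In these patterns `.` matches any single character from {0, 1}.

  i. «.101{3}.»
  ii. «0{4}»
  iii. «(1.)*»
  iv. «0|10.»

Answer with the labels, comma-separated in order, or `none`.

iv

i → no match
ii → no match — must start with "0"
iii → no match
iv → match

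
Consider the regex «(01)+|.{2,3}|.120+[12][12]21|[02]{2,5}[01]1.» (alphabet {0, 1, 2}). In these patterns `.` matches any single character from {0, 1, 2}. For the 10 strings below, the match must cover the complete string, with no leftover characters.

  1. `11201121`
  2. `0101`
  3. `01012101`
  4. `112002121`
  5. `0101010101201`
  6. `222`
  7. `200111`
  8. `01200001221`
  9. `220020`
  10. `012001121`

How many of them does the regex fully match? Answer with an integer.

1 → match
2 → match
3 → no match
4 → match
5 → no match
6 → match
7 → match
8 → match
9 → no match
10 → match
Total matched: 7

7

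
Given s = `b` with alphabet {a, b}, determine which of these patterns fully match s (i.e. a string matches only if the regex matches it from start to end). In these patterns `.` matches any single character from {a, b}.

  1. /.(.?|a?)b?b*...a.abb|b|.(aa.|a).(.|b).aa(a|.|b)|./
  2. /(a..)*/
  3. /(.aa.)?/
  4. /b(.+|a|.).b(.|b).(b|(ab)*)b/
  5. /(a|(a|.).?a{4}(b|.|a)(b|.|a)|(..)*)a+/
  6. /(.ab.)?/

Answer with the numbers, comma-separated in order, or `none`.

1 → match
2 → no match
3 → no match
4 → no match
5 → no match — must end with `a`
6 → no match

1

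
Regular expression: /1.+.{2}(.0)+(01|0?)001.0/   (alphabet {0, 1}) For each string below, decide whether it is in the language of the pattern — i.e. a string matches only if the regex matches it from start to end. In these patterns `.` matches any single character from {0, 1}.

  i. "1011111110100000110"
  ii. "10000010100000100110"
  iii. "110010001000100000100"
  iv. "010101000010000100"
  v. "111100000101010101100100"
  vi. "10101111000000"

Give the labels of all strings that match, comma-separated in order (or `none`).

i → match
ii → match
iii → match
iv → no match — must start with "1"
v → no match
vi → no match

i, ii, iii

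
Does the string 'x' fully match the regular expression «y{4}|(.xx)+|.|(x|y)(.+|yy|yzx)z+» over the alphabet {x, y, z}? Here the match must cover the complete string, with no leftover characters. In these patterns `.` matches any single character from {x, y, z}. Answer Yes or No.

Yes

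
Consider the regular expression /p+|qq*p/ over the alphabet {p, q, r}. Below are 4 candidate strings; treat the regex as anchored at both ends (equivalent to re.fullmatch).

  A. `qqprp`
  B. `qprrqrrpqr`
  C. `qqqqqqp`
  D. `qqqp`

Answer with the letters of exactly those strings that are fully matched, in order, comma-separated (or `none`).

C, D

A → no match
B → no match — must end with `p`
C → match
D → match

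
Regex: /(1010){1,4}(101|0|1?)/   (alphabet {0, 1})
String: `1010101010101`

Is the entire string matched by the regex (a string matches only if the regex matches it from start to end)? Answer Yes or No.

Yes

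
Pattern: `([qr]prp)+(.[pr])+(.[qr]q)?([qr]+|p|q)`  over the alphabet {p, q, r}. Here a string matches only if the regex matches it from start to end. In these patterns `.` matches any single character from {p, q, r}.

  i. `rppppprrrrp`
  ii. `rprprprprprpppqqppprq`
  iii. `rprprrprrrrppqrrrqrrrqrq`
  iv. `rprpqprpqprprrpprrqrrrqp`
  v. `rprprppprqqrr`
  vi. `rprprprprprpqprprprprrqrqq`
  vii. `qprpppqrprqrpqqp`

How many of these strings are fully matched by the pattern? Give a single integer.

4

i → no match
ii → no match
iii → no match
iv → match
v → match
vi → match
vii → match
Total matched: 4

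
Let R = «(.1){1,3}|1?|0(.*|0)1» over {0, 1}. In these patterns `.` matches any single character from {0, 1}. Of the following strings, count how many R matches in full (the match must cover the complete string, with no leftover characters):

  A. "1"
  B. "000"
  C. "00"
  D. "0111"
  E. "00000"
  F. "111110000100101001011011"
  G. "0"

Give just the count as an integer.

A → match
B → no match
C → no match
D → match
E → no match
F → no match
G → no match
Total matched: 2

2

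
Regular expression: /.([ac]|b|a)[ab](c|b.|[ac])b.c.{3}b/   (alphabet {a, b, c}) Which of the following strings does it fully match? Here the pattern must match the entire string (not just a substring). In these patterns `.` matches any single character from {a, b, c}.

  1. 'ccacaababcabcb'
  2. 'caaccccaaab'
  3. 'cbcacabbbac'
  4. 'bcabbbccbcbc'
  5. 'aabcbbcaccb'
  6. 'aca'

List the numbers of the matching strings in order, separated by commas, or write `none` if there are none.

1 → no match
2 → no match
3 → no match — must end with 'b'
4 → no match — must end with 'b'
5 → match
6 → no match — must end with 'b'

5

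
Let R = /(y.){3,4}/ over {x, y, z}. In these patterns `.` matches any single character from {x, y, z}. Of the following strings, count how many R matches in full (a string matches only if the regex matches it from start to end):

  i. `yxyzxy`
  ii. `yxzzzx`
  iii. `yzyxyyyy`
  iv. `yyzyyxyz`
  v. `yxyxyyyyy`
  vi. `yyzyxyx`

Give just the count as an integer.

1

i → no match
ii → no match
iii → match
iv → no match
v → no match
vi → no match
Total matched: 1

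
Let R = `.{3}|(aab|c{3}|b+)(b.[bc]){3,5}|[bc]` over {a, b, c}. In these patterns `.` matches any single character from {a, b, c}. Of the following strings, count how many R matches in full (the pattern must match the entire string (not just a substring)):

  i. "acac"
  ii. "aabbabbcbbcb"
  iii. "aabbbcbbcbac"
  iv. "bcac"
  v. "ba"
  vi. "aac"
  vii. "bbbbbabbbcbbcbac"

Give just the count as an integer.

i → no match
ii → match
iii → match
iv → no match
v → no match
vi → match
vii → match
Total matched: 4

4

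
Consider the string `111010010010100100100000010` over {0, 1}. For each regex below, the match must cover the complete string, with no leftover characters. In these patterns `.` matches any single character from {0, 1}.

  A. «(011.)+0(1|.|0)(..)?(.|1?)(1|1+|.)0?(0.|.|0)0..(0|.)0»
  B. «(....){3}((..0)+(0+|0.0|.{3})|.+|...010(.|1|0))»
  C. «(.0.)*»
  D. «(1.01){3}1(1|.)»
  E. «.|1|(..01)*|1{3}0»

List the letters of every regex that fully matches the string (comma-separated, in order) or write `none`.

A → no match — must start with `011`
B → match
C → no match
D → no match
E → no match

B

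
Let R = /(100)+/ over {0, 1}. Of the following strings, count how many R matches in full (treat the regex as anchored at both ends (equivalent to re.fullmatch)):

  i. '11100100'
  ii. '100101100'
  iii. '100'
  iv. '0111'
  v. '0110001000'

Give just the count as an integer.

i → no match — must start with '100'
ii → no match
iii → match
iv → no match — must start with '100'
v → no match — must start with '100'
Total matched: 1

1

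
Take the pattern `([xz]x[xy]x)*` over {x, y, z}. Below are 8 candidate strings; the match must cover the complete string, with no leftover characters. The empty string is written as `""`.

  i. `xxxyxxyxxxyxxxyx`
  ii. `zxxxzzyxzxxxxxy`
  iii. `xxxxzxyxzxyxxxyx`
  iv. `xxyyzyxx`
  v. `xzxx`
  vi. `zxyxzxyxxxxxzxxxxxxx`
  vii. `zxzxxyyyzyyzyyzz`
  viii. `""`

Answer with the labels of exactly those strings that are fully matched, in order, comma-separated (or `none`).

iii, vi, viii

i → no match
ii → no match
iii → match
iv → no match
v → no match
vi → match
vii → no match
viii → match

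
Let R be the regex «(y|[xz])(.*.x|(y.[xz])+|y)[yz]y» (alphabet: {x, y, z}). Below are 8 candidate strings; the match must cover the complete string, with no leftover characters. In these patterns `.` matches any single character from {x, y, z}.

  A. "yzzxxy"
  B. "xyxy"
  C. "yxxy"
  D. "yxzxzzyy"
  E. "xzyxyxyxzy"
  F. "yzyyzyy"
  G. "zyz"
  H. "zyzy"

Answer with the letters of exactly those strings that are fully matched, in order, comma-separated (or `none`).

E, H

A → no match
B → no match
C → no match
D → no match
E → match
F → no match
G → no match — must end with "y"
H → match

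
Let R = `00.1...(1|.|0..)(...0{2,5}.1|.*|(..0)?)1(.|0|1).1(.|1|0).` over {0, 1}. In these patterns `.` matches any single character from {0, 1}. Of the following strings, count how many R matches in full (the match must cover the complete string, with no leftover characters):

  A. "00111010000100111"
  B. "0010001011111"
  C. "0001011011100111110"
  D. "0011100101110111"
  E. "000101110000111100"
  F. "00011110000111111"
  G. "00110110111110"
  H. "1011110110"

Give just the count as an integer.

6

A → match
B → no match
C → match
D → match
E → match
F → match
G → match
H. "1011110110" → no match — must start with "00"
Total matched: 6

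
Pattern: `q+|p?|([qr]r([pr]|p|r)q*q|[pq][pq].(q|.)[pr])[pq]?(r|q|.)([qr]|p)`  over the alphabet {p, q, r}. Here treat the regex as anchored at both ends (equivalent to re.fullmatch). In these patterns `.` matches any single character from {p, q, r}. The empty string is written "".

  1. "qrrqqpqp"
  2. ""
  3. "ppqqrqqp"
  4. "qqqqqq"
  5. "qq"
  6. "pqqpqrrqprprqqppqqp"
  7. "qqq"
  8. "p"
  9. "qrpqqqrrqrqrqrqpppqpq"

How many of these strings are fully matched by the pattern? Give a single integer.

7

1 → match
2 → match
3 → match
4 → match
5 → match
6 → no match
7 → match
8 → match
9 → no match
Total matched: 7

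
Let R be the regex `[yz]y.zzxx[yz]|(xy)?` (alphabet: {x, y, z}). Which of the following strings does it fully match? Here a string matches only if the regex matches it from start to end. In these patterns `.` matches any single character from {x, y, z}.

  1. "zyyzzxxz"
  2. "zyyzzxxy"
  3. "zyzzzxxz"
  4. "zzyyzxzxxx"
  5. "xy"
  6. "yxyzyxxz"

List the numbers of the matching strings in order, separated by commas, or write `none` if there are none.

1 → match
2 → match
3 → match
4 → no match
5 → match
6 → no match

1, 2, 3, 5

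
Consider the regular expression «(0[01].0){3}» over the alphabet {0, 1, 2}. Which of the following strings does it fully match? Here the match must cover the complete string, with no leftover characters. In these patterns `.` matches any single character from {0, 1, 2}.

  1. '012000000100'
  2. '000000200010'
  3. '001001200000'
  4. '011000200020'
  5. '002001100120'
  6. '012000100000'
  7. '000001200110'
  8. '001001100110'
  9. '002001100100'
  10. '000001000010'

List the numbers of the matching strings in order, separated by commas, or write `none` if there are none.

1, 2, 3, 4, 5, 6, 7, 8, 9, 10

1 → match
2 → match
3 → match
4 → match
5 → match
6 → match
7 → match
8 → match
9 → match
10 → match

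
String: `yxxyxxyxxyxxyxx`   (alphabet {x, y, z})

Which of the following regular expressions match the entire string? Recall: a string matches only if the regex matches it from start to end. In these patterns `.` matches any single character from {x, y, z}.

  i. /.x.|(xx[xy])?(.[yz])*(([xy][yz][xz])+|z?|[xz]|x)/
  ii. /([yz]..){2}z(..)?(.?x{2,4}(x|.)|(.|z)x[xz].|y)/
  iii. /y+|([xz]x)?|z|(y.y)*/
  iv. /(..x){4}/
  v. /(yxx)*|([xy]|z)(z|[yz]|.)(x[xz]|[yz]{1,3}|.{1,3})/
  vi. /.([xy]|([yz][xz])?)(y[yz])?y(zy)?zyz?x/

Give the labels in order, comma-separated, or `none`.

v

i → no match
ii → no match
iii → no match
iv → no match
v → match
vi → no match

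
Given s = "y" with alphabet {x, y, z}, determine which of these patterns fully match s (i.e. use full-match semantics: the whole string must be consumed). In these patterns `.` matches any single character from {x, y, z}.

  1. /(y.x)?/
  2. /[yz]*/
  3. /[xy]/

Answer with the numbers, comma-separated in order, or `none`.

1 → no match
2 → match
3 → match

2, 3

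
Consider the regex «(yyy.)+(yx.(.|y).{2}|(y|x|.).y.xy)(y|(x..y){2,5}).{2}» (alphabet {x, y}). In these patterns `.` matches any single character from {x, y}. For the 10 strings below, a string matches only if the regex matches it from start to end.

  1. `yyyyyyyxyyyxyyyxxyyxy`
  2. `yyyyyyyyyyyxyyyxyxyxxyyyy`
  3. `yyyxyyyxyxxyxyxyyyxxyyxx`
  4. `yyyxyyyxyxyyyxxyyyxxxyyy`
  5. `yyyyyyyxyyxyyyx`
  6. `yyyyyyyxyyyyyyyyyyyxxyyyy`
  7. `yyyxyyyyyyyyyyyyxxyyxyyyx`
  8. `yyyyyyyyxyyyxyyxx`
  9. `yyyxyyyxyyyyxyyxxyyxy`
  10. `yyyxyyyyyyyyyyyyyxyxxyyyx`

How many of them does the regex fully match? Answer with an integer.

9

1 → match
2 → match
3 → match
4 → match
5 → no match
6 → match
7 → match
8 → match
9 → match
10 → match
Total matched: 9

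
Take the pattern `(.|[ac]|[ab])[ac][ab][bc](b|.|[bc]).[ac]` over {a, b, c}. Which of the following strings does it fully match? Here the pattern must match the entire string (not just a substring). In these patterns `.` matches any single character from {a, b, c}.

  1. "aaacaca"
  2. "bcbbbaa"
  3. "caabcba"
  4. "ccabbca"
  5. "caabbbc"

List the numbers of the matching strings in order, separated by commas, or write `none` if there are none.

1 → match
2 → match
3 → match
4 → match
5 → match

1, 2, 3, 4, 5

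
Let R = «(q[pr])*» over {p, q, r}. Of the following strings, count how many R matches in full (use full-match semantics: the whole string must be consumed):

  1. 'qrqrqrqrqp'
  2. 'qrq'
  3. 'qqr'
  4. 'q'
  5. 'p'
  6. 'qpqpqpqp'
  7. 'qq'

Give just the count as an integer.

2

1. 'qrqrqrqrqp' → match
2. 'qrq' → no match
3. 'qqr' → no match
4. 'q' → no match
5. 'p' → no match
6. 'qpqpqpqp' → match
7. 'qq' → no match
Total matched: 2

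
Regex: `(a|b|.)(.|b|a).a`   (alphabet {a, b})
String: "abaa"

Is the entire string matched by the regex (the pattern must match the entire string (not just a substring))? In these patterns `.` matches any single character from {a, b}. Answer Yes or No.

Yes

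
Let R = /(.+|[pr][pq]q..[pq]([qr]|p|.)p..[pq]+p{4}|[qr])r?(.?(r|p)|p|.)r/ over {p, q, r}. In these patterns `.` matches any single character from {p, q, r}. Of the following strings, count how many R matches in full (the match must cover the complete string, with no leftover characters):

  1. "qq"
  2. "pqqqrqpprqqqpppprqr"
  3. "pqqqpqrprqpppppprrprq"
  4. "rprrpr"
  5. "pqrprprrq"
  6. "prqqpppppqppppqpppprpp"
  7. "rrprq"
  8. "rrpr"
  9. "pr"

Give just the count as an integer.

3

1 → no match — must end with "r"
2 → match
3 → no match — must end with "r"
4 → match
5 → no match — must end with "r"
6 → no match — must end with "r"
7 → no match — must end with "r"
8 → match
9 → no match
Total matched: 3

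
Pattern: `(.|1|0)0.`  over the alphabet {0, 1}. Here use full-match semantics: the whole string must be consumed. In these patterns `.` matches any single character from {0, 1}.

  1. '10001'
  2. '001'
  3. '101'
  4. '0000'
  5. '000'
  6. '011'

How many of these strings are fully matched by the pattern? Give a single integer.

1. '10001' → no match
2. '001' → match
3. '101' → match
4. '0000' → no match
5. '000' → match
6. '011' → no match
Total matched: 3

3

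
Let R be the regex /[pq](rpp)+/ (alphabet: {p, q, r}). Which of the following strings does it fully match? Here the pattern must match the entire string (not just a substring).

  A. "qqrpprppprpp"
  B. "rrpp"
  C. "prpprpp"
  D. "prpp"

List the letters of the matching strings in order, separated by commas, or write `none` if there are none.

C, D

A. "qqrpprppprpp" → no match
B. "rrpp" → no match
C. "prpprpp" → match
D. "prpp" → match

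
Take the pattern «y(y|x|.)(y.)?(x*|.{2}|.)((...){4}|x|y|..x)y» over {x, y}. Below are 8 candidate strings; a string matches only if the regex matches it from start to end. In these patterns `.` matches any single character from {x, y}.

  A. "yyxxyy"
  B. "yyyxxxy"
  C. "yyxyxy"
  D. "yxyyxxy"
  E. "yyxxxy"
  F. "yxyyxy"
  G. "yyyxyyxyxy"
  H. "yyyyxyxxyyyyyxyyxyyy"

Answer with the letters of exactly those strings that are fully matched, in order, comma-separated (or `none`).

A, B, C, D, E, F, G

A → match
B → match
C → match
D → match
E → match
F → match
G → match
H → no match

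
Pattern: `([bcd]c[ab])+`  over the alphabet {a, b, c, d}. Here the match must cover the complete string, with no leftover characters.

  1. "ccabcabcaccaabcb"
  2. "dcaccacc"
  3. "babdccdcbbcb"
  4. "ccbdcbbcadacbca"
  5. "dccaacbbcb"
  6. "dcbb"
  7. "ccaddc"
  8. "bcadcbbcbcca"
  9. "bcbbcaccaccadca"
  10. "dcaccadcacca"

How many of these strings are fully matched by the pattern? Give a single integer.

3

1 → no match
2. "dcaccacc" → no match
3. "babdccdcbbcb" → no match
4 → no match
5. "dccaacbbcb" → no match
6. "dcbb" → no match
7. "ccaddc" → no match
8. "bcadcbbcbcca" → match
9 → match
10. "dcaccadcacca" → match
Total matched: 3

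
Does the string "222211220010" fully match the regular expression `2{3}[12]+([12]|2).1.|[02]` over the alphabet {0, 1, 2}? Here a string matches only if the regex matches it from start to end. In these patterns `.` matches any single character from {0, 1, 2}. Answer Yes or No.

No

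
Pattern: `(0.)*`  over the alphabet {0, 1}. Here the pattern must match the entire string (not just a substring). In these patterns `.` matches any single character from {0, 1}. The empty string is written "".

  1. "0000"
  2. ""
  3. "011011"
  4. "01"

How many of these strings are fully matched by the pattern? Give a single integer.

1 → match
2 → match
3 → no match
4 → match
Total matched: 3

3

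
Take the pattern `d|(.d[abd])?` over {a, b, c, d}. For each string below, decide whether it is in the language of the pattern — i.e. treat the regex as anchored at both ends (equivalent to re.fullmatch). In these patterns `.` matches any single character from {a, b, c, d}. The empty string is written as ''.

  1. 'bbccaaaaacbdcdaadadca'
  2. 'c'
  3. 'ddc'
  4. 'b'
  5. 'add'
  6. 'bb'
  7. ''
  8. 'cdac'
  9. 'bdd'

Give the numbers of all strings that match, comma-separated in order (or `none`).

5, 7, 9

1 → no match
2 → no match
3 → no match
4 → no match
5 → match
6 → no match
7 → match
8 → no match
9 → match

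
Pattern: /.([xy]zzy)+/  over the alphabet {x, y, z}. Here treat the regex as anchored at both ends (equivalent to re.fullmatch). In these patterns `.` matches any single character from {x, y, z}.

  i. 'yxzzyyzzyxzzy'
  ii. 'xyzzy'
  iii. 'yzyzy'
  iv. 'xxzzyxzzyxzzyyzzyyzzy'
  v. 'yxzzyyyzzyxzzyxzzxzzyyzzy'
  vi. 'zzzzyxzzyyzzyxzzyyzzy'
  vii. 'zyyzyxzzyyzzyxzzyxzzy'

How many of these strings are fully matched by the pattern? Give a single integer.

3

i → match
ii. 'xyzzy' → match
iii. 'yzyzy' → no match — must end with 'zzy'
iv → match
v → no match
vi → no match
vii → no match
Total matched: 3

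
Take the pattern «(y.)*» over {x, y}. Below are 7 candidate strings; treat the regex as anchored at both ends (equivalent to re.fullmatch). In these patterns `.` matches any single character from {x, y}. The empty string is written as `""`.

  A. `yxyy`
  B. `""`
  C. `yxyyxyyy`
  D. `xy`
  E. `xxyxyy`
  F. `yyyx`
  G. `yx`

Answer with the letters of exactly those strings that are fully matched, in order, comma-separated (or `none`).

A → match
B → match
C → no match
D → no match
E → no match
F → match
G → match

A, B, F, G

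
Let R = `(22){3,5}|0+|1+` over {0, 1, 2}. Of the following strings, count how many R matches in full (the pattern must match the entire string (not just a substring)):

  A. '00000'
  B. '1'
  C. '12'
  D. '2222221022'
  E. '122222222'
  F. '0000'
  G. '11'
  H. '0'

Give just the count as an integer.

5

A → match
B → match
C → no match
D → no match
E → no match
F → match
G → match
H → match
Total matched: 5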